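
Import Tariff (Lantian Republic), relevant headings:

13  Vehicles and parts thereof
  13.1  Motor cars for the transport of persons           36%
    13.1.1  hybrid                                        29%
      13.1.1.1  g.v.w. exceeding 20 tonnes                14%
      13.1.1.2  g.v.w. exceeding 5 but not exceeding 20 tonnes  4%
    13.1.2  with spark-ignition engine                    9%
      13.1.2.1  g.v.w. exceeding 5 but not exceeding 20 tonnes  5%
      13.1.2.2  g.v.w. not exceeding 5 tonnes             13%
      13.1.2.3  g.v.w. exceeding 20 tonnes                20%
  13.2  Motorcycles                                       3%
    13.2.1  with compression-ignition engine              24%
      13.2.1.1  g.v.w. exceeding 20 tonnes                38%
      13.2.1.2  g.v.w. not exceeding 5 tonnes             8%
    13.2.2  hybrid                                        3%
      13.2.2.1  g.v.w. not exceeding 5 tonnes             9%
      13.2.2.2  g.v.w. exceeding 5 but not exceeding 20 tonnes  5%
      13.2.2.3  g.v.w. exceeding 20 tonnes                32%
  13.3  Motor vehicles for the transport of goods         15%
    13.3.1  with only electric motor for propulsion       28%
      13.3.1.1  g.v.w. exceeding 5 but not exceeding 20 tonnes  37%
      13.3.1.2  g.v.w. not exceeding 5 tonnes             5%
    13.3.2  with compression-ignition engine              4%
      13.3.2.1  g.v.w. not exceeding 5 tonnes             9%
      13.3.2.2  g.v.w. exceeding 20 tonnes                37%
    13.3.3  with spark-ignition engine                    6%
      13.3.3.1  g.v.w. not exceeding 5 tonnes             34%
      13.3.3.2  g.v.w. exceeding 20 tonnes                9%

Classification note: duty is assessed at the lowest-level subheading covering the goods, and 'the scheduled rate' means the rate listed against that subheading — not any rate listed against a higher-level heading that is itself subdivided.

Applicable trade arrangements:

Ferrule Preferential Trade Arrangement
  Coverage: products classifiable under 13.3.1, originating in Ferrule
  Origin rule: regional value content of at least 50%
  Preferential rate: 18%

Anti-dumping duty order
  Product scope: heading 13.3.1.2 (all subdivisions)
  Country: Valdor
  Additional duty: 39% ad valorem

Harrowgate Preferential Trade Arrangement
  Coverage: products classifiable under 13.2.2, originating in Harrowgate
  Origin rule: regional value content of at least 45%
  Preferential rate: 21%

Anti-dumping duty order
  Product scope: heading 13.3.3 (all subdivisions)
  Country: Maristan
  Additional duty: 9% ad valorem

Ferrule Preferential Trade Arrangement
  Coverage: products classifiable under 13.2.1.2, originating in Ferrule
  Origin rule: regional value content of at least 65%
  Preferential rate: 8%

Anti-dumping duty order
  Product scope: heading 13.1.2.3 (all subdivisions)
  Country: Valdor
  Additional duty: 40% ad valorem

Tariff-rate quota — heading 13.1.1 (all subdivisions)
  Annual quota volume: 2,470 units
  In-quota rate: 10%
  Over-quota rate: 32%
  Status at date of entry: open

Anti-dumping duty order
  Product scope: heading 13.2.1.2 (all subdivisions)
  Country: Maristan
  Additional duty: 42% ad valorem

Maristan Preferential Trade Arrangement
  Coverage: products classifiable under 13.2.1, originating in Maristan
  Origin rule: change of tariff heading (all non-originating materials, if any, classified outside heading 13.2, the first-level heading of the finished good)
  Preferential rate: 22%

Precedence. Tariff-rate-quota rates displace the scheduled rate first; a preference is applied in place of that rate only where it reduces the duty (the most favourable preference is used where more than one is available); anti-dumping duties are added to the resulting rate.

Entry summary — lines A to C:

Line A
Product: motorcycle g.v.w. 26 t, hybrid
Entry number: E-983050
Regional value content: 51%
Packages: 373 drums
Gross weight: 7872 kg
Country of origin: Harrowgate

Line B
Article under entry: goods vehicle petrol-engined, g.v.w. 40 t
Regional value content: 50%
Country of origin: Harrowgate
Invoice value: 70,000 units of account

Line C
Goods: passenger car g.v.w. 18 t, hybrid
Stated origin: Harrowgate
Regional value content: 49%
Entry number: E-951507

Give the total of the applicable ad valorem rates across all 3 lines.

Line A: motorcycle → 13.2; hybrid → 13.2.2; g.v.w. 26 t → 13.2.2.3. Scheduled 32%. Harrowgate agreement on 13.2.2: RVC ≥ 45% → 21% available; preferential 21%. → 21%.
Line B: goods vehicle → 13.3; petrol-engined → 13.3.3; g.v.w. 40 t → 13.3.3.2. Scheduled 9%. Harrowgate agreement on 13.2.2: 13.3.3.2 not covered. → 9%.
Line C: passenger car → 13.1; hybrid → 13.1.1; g.v.w. 18 t → 13.1.1.2. Scheduled 4%. quota on 13.1.1 open → in-quota 10%; Harrowgate agreement on 13.2.2: 13.1.1.2 not covered. → 10%.
Sum: 21% + 9% + 10% = 40%.

40%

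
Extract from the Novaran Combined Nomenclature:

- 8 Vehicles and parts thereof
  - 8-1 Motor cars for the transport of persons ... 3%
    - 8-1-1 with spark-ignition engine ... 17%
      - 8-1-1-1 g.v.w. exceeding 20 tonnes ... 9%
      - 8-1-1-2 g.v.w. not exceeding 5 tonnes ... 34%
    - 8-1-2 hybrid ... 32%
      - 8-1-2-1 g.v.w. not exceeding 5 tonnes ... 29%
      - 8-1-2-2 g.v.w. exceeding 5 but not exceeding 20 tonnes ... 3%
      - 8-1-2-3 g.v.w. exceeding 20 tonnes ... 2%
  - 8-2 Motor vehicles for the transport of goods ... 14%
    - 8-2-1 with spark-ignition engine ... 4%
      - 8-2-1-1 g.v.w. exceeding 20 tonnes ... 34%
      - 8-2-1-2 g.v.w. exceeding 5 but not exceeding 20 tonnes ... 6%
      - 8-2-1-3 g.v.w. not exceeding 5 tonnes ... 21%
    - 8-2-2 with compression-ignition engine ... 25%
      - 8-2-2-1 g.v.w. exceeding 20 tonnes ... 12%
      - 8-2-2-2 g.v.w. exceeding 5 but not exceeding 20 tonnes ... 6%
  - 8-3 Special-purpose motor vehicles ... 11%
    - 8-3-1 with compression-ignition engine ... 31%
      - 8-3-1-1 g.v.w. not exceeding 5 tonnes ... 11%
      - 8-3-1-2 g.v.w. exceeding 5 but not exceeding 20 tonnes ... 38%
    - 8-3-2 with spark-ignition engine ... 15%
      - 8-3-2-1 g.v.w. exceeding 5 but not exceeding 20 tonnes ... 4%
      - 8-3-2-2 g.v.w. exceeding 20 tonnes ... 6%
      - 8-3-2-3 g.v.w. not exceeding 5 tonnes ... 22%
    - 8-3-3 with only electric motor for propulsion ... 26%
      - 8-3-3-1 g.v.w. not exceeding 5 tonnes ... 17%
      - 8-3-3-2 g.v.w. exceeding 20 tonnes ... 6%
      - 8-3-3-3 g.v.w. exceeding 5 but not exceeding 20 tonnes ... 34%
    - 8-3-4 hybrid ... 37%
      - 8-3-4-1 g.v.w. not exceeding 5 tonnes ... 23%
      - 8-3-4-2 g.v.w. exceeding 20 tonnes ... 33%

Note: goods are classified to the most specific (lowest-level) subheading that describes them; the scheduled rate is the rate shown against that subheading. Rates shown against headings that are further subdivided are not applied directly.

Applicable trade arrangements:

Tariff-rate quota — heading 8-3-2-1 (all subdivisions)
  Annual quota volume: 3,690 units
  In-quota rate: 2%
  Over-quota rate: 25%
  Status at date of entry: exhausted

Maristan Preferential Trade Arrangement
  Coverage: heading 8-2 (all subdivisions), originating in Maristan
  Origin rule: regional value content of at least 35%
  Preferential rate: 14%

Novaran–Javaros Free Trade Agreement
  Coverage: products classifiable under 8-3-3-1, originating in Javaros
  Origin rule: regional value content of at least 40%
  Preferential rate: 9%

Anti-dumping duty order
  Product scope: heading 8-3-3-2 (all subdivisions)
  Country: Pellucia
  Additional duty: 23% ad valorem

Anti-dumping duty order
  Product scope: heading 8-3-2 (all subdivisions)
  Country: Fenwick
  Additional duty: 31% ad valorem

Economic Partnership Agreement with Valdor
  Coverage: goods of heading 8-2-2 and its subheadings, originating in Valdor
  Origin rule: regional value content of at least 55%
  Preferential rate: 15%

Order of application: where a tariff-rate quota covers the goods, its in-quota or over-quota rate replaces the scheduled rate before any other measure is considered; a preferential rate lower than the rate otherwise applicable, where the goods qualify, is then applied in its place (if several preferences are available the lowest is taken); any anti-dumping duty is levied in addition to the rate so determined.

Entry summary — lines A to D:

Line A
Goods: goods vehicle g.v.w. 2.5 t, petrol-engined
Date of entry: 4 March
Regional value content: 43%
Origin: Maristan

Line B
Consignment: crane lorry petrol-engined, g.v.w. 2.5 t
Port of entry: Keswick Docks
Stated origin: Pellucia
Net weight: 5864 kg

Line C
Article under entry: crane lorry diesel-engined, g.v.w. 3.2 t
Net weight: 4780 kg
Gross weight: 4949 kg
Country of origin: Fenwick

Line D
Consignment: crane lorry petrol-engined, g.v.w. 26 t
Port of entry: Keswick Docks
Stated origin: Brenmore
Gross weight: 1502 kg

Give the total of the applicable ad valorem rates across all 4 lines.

53%

Line A: goods vehicle → 8-2; petrol-engined → 8-2-1; g.v.w. 2.5 t → 8-2-1-3. Scheduled 21%. Maristan agreement on 8-2: RVC ≥ 35% → 14% available; preferential 14%. → 14%.
Line B: crane lorry → 8-3; petrol-engined → 8-3-2; g.v.w. 2.5 t → 8-3-2-3. Scheduled 22%. No special measure applies. → 22%.
Line C: crane lorry → 8-3; diesel-engined → 8-3-1; g.v.w. 3.2 t → 8-3-1-1. Scheduled 11%. No special measure applies. → 11%.
Line D: crane lorry → 8-3; petrol-engined → 8-3-2; g.v.w. 26 t → 8-3-2-2. Scheduled 6%. No special measure applies. → 6%.
Sum: 14% + 22% + 11% + 6% = 53%.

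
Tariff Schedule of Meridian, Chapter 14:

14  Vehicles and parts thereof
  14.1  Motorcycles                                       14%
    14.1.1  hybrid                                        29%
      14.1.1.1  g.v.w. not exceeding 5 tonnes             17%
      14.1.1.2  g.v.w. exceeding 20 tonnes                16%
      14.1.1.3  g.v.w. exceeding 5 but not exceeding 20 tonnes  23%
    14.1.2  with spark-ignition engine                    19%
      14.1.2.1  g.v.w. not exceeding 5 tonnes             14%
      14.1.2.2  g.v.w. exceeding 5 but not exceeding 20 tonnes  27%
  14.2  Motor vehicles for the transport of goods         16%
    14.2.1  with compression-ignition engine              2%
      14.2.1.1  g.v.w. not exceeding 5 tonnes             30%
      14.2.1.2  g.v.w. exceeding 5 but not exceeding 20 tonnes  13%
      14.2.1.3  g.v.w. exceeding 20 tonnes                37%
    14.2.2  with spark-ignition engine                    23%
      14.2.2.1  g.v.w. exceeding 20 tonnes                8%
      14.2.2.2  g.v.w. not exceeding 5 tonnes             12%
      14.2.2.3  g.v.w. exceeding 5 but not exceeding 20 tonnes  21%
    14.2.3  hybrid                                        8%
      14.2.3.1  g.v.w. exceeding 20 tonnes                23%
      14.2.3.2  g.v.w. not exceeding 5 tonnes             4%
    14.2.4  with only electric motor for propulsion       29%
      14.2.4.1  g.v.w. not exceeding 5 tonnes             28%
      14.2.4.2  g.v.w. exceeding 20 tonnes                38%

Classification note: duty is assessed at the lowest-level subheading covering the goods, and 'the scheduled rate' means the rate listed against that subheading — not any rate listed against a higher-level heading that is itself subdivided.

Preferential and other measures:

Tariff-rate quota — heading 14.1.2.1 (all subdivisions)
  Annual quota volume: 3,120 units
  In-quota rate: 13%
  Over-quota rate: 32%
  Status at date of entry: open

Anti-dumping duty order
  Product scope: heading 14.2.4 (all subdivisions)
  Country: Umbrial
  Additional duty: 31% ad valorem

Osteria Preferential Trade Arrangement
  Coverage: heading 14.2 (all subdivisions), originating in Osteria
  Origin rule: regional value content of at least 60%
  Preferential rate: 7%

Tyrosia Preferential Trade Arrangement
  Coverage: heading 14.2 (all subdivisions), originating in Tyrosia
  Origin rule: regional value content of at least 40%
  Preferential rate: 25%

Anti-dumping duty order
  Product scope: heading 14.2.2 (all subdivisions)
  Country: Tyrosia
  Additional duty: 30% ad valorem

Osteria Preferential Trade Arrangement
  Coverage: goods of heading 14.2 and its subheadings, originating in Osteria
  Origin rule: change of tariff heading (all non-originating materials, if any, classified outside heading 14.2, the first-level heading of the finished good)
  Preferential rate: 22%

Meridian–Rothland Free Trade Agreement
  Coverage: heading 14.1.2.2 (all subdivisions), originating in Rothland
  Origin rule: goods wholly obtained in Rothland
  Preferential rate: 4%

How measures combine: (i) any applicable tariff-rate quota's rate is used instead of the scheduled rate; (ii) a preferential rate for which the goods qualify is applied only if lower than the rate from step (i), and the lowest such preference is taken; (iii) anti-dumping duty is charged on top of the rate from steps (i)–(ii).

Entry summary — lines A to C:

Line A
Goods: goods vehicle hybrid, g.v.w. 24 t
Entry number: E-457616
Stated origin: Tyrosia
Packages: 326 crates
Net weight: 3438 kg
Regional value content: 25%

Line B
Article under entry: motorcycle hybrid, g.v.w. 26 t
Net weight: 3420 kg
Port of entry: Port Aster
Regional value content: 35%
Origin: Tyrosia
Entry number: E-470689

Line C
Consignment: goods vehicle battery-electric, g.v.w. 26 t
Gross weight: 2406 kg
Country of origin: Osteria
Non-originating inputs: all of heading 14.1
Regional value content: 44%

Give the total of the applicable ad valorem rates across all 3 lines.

61%

Line A: goods vehicle → 14.2; hybrid → 14.2.3; g.v.w. 24 t → 14.2.3.1. Scheduled 23%. Tyrosia agreement on 14.2: RVC < 40%. → 23%.
Line B: motorcycle → 14.1; hybrid → 14.1.1; g.v.w. 26 t → 14.1.1.2. Scheduled 16%. Tyrosia agreement on 14.2: 14.1.1.2 not covered. → 16%.
Line C: goods vehicle → 14.2; battery-electric → 14.2.4; g.v.w. 26 t → 14.2.4.2. Scheduled 38%. Osteria agreement on 14.2: RVC < 60%; Osteria agreement on 14.2: CTH met → 22% available; preferential 22%. → 22%.
Sum: 23% + 16% + 22% = 61%.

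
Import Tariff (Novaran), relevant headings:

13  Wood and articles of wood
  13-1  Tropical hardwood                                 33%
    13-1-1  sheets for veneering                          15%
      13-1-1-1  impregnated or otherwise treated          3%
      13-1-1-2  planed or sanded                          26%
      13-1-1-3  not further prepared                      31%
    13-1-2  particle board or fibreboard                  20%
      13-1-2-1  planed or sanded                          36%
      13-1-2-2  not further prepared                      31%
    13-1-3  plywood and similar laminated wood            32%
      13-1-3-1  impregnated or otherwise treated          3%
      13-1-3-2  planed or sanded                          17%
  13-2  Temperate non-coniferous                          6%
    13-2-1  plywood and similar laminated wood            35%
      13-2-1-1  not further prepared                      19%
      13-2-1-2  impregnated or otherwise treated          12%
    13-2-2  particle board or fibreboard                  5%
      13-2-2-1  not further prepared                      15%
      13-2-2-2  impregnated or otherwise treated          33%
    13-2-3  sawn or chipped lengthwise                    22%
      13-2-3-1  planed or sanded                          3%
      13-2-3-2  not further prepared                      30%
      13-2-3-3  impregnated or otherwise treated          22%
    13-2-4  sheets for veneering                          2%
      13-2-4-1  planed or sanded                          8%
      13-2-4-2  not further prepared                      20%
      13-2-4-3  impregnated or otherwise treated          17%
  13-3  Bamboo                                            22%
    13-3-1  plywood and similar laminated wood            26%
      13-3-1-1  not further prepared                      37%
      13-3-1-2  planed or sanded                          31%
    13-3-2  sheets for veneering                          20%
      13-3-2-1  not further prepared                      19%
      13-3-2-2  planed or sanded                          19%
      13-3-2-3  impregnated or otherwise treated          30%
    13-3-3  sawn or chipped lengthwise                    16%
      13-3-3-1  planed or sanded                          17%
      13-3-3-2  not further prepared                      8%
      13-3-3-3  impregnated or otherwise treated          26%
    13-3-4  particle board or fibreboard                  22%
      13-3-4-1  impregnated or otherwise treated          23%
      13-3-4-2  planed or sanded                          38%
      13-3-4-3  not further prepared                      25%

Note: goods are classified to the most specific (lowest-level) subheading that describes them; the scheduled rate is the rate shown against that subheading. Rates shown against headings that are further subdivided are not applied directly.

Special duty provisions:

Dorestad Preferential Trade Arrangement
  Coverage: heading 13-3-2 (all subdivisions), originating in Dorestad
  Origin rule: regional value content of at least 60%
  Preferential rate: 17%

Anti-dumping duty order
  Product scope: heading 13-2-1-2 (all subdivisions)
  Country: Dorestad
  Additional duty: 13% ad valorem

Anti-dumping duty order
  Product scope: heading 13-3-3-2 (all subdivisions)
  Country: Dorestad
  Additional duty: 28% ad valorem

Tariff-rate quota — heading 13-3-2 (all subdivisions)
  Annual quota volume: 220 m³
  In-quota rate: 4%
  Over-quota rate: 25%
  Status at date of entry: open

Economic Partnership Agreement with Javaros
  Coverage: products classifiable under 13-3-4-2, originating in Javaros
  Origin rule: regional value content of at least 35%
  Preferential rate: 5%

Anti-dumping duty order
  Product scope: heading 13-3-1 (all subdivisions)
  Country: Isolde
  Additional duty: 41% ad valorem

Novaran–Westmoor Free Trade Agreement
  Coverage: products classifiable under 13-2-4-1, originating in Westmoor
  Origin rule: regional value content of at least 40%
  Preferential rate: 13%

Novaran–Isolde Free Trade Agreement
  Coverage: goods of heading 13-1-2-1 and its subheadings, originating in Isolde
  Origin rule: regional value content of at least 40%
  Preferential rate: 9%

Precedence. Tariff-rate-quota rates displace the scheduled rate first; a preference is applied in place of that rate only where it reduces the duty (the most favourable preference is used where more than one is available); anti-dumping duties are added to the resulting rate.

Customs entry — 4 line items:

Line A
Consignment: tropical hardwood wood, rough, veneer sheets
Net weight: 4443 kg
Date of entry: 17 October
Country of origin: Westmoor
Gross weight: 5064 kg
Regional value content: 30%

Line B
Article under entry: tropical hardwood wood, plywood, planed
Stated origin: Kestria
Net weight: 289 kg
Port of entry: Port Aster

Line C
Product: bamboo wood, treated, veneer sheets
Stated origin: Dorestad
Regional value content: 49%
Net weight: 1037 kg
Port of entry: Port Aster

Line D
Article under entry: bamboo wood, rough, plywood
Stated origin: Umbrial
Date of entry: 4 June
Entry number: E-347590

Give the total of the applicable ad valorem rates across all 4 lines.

89%

Line A: tropical hardwood → 13-1; veneer sheets → 13-1-1; rough → 13-1-1-3. Scheduled 31%. Westmoor agreement on 13-2-4-1: 13-1-1-3 not covered. → 31%.
Line B: tropical hardwood → 13-1; plywood → 13-1-3; planed → 13-1-3-2. Scheduled 17%. No special measure applies. → 17%.
Line C: bamboo → 13-3; veneer sheets → 13-3-2; treated → 13-3-2-3. Scheduled 30%. quota on 13-3-2 open → in-quota 4%; Dorestad agreement on 13-3-2: RVC < 60%. → 4%.
Line D: bamboo → 13-3; plywood → 13-3-1; rough → 13-3-1-1. Scheduled 37%. No special measure applies. → 37%.
Sum: 31% + 17% + 4% + 37% = 89%.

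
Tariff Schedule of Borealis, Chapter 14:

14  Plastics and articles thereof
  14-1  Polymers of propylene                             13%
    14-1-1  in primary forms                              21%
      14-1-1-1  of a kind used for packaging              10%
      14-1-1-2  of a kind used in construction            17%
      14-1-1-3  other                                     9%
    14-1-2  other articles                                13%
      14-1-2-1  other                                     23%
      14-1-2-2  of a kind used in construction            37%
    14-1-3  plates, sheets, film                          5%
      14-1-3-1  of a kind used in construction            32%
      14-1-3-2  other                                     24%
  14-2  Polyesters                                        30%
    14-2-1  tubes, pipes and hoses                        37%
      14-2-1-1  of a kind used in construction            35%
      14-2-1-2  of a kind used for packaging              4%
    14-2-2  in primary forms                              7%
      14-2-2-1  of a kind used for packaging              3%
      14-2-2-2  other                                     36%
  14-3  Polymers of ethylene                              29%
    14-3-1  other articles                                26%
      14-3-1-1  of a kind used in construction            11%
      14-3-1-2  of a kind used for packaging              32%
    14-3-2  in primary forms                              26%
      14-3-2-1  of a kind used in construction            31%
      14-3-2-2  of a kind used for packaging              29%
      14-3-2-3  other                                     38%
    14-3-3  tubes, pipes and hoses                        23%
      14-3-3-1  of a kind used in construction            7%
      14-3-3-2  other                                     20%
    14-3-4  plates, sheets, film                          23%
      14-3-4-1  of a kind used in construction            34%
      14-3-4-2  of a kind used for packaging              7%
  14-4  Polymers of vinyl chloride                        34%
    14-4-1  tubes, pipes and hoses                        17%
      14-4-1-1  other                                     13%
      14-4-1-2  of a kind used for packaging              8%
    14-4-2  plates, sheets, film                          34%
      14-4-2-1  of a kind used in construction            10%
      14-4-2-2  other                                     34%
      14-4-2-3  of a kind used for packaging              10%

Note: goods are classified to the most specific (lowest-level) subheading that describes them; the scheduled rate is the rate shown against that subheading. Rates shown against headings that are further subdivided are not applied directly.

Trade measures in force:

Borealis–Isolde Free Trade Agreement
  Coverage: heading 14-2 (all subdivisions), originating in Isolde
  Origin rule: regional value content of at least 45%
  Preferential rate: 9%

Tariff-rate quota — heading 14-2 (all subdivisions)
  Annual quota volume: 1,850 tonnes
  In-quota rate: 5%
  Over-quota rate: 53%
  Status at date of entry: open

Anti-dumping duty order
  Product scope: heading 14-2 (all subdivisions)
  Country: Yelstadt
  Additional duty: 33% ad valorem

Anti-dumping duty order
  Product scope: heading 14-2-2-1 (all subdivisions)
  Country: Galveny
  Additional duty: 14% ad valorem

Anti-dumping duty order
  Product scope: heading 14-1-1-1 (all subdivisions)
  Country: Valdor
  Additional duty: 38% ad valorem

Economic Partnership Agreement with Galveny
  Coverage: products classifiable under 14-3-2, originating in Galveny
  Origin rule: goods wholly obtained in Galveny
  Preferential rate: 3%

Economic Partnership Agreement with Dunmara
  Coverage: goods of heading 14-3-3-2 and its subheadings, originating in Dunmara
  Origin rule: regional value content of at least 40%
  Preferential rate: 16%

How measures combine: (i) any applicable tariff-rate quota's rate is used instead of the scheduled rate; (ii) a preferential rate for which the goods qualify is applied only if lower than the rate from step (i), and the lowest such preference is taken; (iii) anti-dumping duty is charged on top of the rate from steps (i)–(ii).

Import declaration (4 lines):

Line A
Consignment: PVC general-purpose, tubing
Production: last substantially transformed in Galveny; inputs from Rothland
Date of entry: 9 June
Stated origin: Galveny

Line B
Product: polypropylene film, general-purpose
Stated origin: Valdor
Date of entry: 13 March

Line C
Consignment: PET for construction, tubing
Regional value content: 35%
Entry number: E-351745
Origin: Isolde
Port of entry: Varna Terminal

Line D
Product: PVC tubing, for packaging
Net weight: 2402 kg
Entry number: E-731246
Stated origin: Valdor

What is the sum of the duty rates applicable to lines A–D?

50%

Line A: PVC → 14-4; tubing → 14-4-1; general-purpose → 14-4-1-1. Scheduled 13%. Galveny agreement on 14-3-2: 14-4-1-1 not covered. → 13%.
Line B: polypropylene → 14-1; film → 14-1-3; general-purpose → 14-1-3-2. Scheduled 24%. No special measure applies. → 24%.
Line C: PET → 14-2; tubing → 14-2-1; for construction → 14-2-1-1. Scheduled 35%. quota on 14-2 open → in-quota 5%; Isolde agreement on 14-2: RVC < 45%. → 5%.
Line D: PVC → 14-4; tubing → 14-4-1; for packaging → 14-4-1-2. Scheduled 8%. No special measure applies. → 8%.
Sum: 13% + 24% + 5% + 8% = 50%.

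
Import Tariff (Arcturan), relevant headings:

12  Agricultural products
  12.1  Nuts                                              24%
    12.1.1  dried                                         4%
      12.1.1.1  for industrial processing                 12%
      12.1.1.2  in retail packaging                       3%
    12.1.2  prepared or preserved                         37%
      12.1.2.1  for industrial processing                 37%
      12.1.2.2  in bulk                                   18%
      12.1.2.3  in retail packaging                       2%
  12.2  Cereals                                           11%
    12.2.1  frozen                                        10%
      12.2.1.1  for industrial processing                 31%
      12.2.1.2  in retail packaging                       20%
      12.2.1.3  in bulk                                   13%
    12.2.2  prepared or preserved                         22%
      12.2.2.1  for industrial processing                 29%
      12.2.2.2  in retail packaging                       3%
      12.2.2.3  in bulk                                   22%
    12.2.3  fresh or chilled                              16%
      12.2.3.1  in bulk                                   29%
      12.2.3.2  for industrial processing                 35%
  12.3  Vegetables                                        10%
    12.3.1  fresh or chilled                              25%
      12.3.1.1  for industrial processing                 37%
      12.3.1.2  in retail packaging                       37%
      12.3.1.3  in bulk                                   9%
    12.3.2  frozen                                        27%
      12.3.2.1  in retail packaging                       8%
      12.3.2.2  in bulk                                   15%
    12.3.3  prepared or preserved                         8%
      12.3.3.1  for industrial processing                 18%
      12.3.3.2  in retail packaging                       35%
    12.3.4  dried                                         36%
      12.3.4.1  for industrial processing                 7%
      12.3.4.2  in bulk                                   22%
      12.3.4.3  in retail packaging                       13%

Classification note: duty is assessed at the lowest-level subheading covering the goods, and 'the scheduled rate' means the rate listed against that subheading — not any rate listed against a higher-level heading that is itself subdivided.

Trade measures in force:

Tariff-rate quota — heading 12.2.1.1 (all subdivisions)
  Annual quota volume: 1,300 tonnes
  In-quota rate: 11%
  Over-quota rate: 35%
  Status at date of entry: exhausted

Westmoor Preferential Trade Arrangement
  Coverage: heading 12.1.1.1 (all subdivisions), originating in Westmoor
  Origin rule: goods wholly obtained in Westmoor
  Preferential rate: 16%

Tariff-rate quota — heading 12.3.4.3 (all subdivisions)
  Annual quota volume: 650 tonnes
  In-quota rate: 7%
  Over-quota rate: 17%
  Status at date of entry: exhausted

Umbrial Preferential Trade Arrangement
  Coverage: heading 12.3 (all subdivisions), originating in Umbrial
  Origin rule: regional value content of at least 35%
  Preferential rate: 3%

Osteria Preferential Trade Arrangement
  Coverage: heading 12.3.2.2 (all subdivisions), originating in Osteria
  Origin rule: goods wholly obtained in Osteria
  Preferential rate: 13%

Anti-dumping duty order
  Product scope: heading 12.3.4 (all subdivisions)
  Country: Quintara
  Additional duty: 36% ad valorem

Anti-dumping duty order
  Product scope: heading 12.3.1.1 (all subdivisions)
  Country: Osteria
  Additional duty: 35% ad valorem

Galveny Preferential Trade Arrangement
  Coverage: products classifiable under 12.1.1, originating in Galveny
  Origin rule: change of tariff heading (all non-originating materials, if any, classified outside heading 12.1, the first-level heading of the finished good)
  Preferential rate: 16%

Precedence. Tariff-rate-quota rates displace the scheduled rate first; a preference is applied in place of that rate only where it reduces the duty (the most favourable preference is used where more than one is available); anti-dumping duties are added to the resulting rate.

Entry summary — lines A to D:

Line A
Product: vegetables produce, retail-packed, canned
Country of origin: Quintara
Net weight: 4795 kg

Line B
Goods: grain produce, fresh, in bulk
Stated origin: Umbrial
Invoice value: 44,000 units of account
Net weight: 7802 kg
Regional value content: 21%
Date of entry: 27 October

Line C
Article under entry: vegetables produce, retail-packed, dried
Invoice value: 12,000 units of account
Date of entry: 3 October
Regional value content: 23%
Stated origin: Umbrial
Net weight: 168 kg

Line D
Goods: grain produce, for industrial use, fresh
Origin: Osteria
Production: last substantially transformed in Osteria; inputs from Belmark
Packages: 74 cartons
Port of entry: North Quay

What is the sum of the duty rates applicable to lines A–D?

116%

Line A: vegetables → 12.3; canned → 12.3.3; retail-packed → 12.3.3.2. Scheduled 35%. No special measure applies. → 35%.
Line B: grain → 12.2; fresh → 12.2.3; in bulk → 12.2.3.1. Scheduled 29%. Umbrial agreement on 12.3: 12.2.3.1 not covered. → 29%.
Line C: vegetables → 12.3; dried → 12.3.4; retail-packed → 12.3.4.3. Scheduled 13%. quota on 12.3.4.3 exhausted → over-quota 17%; Umbrial agreement on 12.3: RVC < 35%. → 17%.
Line D: grain → 12.2; fresh → 12.2.3; for industrial use → 12.2.3.2. Scheduled 35%. Osteria agreement on 12.3.2.2: 12.2.3.2 not covered. → 35%.
Sum: 35% + 29% + 17% + 35% = 116%.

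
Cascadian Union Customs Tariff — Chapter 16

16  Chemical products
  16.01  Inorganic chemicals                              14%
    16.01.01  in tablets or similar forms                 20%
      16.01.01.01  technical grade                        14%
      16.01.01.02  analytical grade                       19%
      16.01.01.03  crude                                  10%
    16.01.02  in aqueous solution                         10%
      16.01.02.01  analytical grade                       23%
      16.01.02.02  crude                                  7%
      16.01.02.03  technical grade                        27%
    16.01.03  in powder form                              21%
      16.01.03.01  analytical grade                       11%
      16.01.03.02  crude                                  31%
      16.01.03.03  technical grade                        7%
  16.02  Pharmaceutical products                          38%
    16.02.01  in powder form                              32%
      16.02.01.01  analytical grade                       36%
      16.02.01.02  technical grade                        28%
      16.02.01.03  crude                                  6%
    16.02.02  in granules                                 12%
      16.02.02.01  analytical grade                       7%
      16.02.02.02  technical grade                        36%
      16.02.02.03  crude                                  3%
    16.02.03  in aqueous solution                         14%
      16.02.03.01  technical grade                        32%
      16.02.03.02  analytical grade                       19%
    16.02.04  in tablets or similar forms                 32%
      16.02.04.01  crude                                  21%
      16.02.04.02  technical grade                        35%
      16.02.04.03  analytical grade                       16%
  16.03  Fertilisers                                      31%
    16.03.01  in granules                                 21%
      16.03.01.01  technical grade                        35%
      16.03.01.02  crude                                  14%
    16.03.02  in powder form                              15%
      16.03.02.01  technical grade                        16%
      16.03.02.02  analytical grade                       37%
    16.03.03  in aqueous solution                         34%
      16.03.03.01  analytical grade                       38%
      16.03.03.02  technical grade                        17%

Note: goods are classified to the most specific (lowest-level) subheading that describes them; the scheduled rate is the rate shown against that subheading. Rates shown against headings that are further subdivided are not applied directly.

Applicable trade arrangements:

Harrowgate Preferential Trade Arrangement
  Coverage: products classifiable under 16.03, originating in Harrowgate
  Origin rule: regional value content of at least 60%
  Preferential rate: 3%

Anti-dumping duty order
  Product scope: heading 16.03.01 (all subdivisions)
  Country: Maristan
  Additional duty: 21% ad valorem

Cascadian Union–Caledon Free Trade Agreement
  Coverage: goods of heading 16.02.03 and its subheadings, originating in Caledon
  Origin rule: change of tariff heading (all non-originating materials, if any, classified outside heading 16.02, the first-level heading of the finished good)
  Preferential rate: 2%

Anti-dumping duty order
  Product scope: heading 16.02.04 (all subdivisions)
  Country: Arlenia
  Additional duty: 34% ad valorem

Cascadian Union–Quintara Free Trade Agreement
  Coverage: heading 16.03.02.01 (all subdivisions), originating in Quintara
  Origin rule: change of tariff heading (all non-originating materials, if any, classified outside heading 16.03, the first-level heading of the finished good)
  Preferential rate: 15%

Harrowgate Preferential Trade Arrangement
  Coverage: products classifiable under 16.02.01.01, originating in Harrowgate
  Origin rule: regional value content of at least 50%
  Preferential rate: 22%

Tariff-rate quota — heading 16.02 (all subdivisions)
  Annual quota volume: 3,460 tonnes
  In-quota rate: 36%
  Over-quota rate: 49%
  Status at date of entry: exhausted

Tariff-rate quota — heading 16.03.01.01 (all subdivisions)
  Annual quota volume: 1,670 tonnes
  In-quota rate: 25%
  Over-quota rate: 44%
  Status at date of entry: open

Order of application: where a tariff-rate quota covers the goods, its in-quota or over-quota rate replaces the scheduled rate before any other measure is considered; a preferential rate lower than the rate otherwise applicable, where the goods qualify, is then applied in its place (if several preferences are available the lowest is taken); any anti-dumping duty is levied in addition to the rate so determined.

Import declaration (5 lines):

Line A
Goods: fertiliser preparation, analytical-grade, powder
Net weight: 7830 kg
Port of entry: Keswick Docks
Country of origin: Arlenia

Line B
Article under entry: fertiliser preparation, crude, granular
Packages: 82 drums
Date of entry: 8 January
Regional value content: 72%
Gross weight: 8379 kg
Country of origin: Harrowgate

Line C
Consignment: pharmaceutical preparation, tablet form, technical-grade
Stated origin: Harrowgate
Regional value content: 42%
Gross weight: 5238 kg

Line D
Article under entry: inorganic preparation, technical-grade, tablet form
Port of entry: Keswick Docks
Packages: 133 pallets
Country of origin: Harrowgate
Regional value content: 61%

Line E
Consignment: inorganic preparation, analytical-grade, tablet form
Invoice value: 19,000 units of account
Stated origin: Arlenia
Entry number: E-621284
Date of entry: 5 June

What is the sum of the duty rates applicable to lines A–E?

Line A: fertiliser → 16.03; powder → 16.03.02; analytical-grade → 16.03.02.02. Scheduled 37%. No special measure applies. → 37%.
Line B: fertiliser → 16.03; granular → 16.03.01; crude → 16.03.01.02. Scheduled 14%. Harrowgate agreement on 16.03: RVC ≥ 60% → 3% available; Harrowgate agreement on 16.02.01.01: 16.03.01.02 not covered; preferential 3%. → 3%.
Line C: pharmaceutical → 16.02; tablet form → 16.02.04; technical-grade → 16.02.04.02. Scheduled 35%. quota on 16.02 exhausted → over-quota 49%; Harrowgate agreement on 16.03: 16.02.04.02 not covered; Harrowgate agreement on 16.02.01.01: 16.02.04.02 not covered. → 49%.
Line D: inorganic → 16.01; tablet form → 16.01.01; technical-grade → 16.01.01.01. Scheduled 14%. Harrowgate agreement on 16.03: 16.01.01.01 not covered; Harrowgate agreement on 16.02.01.01: 16.01.01.01 not covered. → 14%.
Line E: inorganic → 16.01; tablet form → 16.01.01; analytical-grade → 16.01.01.02. Scheduled 19%. No special measure applies. → 19%.
Sum: 37% + 3% + 49% + 14% + 19% = 122%.

122%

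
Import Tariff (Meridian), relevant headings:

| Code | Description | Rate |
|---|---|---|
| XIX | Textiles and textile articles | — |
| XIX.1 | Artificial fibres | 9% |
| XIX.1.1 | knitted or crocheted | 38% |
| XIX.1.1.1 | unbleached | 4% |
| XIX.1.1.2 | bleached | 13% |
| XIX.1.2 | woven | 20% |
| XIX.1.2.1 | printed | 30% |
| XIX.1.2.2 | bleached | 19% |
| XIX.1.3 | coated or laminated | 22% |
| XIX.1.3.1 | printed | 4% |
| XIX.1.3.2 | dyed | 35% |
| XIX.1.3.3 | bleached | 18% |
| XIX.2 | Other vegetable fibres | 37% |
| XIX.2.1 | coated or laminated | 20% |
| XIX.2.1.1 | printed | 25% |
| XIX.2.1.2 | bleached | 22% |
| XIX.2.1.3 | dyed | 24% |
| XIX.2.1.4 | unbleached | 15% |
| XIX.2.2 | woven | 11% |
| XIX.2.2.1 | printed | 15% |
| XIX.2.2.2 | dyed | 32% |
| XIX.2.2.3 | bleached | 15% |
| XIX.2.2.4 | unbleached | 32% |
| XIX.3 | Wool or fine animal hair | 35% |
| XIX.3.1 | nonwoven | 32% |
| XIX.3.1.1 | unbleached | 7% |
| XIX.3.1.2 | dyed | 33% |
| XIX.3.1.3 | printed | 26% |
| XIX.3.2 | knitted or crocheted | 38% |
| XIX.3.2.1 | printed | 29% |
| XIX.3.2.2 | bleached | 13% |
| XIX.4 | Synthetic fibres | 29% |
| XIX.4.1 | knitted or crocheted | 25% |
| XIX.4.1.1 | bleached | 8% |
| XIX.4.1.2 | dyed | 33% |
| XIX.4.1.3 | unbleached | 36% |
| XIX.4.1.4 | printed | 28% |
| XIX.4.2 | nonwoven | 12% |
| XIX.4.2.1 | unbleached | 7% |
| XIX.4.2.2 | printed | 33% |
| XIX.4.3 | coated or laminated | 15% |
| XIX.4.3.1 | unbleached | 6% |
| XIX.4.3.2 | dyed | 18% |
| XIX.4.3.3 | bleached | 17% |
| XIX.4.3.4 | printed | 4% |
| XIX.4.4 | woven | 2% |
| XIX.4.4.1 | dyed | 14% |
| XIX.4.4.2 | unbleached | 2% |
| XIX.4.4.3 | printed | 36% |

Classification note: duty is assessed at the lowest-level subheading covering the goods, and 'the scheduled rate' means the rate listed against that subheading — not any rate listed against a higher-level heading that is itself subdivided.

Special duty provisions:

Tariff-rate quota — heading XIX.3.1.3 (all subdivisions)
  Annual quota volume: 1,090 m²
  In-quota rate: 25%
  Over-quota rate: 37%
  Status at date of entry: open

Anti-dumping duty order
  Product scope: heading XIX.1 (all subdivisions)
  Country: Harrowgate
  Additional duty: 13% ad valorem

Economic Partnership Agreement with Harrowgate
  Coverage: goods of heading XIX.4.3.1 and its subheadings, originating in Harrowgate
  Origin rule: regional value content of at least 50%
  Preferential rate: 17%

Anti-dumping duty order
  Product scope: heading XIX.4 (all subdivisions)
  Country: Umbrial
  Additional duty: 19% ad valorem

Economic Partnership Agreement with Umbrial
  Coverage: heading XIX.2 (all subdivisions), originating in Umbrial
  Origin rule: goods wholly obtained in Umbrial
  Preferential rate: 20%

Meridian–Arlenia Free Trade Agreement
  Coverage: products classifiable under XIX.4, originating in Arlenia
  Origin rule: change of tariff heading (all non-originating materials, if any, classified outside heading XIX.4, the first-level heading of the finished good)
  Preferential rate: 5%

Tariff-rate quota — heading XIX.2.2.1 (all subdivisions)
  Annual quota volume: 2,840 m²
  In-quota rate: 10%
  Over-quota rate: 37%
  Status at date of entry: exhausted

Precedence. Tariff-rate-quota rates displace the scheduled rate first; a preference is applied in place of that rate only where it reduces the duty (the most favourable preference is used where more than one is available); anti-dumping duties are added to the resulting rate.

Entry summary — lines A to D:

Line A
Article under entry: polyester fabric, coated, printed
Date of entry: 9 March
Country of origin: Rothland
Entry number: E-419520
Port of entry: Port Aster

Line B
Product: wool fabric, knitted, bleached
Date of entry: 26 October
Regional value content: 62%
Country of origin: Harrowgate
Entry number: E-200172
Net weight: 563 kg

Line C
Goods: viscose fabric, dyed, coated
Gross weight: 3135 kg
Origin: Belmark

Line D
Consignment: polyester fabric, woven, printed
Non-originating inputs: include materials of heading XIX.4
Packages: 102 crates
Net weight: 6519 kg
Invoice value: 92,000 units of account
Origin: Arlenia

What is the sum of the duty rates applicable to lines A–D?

Line A: polyester → XIX.4; coated → XIX.4.3; printed → XIX.4.3.4. Scheduled 4%. No special measure applies. → 4%.
Line B: wool → XIX.3; knitted → XIX.3.2; bleached → XIX.3.2.2. Scheduled 13%. Harrowgate agreement on XIX.4.3.1: XIX.3.2.2 not covered. → 13%.
Line C: viscose → XIX.1; coated → XIX.1.3; dyed → XIX.1.3.2. Scheduled 35%. No special measure applies. → 35%.
Line D: polyester → XIX.4; woven → XIX.4.4; printed → XIX.4.4.3. Scheduled 36%. Arlenia agreement on XIX.4: CTH not met. → 36%.
Sum: 4% + 13% + 35% + 36% = 88%.

88%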